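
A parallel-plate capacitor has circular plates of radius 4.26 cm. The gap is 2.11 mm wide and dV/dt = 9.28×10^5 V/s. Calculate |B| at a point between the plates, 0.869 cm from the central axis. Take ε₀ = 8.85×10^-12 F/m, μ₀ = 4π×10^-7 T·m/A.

dE/dt = (dV/dt)/d = 4.398×10^8 V/(m·s); I_d = ε₀(πR²)(dE/dt) = (8.85×10^-12)(5.701×10^-3)(4.398×10^8) = 2.219×10^-5 A.
∮B·dl = μ₀ I_d,enc with I_d,enc = I_d r²/R² = 9.234×10^-7 A; so B = μ₀ I_d,enc/(2πr) = 2.13×10^-11 T.

2.13×10^-11 T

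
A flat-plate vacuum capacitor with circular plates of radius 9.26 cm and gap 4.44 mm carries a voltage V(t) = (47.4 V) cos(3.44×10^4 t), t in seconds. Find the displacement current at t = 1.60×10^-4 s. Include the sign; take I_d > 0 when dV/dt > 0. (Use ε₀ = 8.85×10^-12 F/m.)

6.15×10^-5 A

C = ε₀A/d = (8.85×10^-12)(0.02694)/(4.44×10^-3) = 5.370×10^-11 F. dV/dt = V₀ω·−sin(ωt); at ωt = 5.504 rad this factor is 0.7027.
I_d = C dV/dt = (5.370×10^-11)(47.4)(3.44×10^4)(0.7027) = 6.15×10^-5 A.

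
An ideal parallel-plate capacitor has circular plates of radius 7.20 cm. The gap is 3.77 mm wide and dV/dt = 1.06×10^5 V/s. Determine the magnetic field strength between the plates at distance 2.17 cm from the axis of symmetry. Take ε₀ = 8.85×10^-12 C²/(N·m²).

3.39×10^-12 T

I_d = C dV/dt with C = ε₀πR²/d = 3.824×10^-11 F, so I_d = (3.824×10^-11)(1.06×10^5) = 4.053×10^-6 A.
An Ampèrian loop of radius r encloses a fraction (r/R)² of I_d. Then B·2πr = μ₀ I_d (r/R)², giving B = μ₀ I_d r/(2πR²) = 3.39×10^-12 T.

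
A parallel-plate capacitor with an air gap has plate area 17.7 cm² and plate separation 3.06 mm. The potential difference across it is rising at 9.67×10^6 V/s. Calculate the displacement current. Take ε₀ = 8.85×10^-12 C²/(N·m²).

C = ε₀A/d = (8.85×10^-12)(1.77×10^-3)/(3.06×10^-3) = 5.119×10^-12 F.
I_d = C dV/dt = (5.119×10^-12)(9.67×10^6) = 4.95×10^-5 A.

4.95×10^-5 A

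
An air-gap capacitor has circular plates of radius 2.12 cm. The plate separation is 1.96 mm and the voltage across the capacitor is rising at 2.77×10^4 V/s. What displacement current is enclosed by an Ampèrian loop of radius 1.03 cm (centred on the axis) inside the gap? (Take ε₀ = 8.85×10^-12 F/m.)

dE/dt = (dV/dt)/d = 1.413×10^7 V/(m·s); I_d = ε₀(πR²)(dE/dt) = (8.85×10^-12)(1.412×10^-3)(1.413×10^7) = 1.766×10^-7 A.
The field is uniform, so I_d,enc = I_d (r/R)² = (1.766×10^-7)(1.03/2.12)² = 4.17×10^-8 A.

4.17×10^-8 A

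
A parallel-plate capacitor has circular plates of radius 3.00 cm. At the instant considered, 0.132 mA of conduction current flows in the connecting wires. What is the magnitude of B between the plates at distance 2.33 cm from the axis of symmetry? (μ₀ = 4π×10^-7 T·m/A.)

6.83×10^-10 T

By continuity the displacement current in the gap matches the conduction current: I_d = 1.32×10^-4 A.
An Ampèrian loop of radius r encloses a fraction (r/R)² of I_d. Then B·2πr = μ₀ I_d (r/R)², giving B = μ₀ I_d r/(2πR²) = 6.83×10^-10 T.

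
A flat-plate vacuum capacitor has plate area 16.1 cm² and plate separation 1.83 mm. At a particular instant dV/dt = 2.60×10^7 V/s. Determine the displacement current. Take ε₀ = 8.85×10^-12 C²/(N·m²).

C = ε₀A/d = (8.85×10^-12)(1.61×10^-3)/(1.83×10^-3) = 7.786×10^-12 F.
I_d = C dV/dt = (7.786×10^-12)(2.60×10^7) = 2.02×10^-4 A.

2.02×10^-4 A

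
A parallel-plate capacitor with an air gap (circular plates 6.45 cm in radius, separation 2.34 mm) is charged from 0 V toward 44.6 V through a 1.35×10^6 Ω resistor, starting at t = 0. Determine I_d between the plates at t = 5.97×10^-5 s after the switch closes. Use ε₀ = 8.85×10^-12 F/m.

1.35×10^-5 A

C = ε₀A/d = (8.85×10^-12)(0.01307)/(2.34×10^-3) = 4.943×10^-11 F, so τ = RC = 6.673×10^-5 s.
The conduction current is I(t) = (V₀/R) e^(−t/τ), and the displacement current between the plates equals it.
t/τ = 0.8947; I_d = (44.6/1.35×10^6) · e^(−0.8947) = (3.304×10^-5)(0.4087) = 1.35×10^-5 A.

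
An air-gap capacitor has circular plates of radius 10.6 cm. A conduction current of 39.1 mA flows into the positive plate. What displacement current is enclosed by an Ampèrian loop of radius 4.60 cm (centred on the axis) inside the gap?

Between the plates the displacement current equals the wire current: I_d = 39.1 mA = 0.0391 A.
Since J_d is uniform, the enclosed fraction is (r/R)² = 0.1883, giving I_d,enc = 7.36×10^-3 A.

7.36×10^-3 A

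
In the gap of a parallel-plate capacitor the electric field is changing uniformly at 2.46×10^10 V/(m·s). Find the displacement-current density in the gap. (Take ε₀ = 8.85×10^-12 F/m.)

0.218 A/m²

The displacement-current density is ε₀ ∂E/∂t = (8.85×10^-12)(2.46×10^10) = 0.218 A/m².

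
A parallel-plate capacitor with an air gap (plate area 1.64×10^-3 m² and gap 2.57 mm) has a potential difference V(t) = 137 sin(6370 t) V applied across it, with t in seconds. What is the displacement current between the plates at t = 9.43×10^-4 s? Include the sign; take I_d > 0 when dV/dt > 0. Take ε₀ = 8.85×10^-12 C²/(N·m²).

4.74×10^-6 A

dE/dt = (V₀ω/d)·cos(ωt) with ωt = 6.00691 rad: (137)(6370)(0.9621)/(2.57×10^-3) = 3.267×10^8 V/(m·s).
I_d = ε₀ A dE/dt = (8.85×10^-12)(1.64×10^-3)(3.267×10^8) = 4.74×10^-6 A.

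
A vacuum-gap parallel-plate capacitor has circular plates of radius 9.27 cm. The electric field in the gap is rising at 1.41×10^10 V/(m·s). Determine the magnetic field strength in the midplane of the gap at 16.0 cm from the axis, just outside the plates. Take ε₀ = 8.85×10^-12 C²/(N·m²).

4.21×10^-9 T

I_d = ε₀ dΦ_E/dt = ε₀ πR² (dE/dt) = (8.85×10^-12)(0.02700)(1.41×10^10) = 3.369×10^-3 A through the full plate area.
Outside the plates the loop encloses all of I_d, so B·2πr = μ₀ I_d and B = 4.21×10^-9 T.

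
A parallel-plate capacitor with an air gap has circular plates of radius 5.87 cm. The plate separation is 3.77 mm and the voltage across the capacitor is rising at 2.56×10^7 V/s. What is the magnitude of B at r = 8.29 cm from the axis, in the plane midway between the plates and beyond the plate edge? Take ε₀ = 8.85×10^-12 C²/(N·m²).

With E = V/d, dE/dt = 6.790×10^9 V/(m·s) and πR² = 0.01082 m², giving I_d = ε₀ πR² dE/dt = 6.502×10^-4 A.
Outside the plates the loop encloses all of I_d, so B·2πr = μ₀ I_d and B = 1.57×10^-9 T.

1.57×10^-9 T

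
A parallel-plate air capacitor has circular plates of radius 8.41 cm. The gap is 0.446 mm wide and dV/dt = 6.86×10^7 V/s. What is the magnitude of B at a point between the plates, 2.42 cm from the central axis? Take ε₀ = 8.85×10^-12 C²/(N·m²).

2.07×10^-8 T

With E = V/d, dE/dt = 1.538×10^11 V/(m·s) and πR² = 0.02222 m², giving I_d = ε₀ πR² dE/dt = 0.03024 A.
∮B·dl = μ₀ I_d,enc with I_d,enc = I_d r²/R² = 2.504×10^-3 A; so B = μ₀ I_d,enc/(2πr) = 2.07×10^-8 T.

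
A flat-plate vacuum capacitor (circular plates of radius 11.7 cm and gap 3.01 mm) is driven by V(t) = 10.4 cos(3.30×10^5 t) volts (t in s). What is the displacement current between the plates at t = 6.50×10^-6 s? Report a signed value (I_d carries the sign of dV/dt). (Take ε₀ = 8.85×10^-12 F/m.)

dE/dt = (V₀ω/d)·−sin(ωt) with ωt = 2.145 rad: (10.4)(3.30×10^5)(-0.8396)/(3.01×10^-3) = -9.573×10^8 V/(m·s).
I_d = ε₀ A dE/dt = (8.85×10^-12)(0.04301)(-9.573×10^8) = -3.64×10^-4 A.

-3.64×10^-4 A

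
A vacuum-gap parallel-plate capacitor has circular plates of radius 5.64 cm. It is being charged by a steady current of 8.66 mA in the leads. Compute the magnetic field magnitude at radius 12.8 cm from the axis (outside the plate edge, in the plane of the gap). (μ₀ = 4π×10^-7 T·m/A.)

Between the plates the displacement current equals the wire current: I_d = 8.66 mA = 8.66×10^-3 A.
For r ≥ R the full I_d is enclosed: B = μ₀ I_d/(2πr) = (4π×10^-7)(8.66×10^-3)/(2π·0.128) = 1.35×10^-8 T.

1.35×10^-8 T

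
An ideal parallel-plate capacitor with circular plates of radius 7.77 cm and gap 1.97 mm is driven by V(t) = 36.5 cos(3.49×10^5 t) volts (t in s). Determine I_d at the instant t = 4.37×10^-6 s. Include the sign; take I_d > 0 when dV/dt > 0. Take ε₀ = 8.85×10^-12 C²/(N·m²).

-1.08×10^-3 A

dV/dt = (36.5)(3.49×10^5)·−sin(1.52513) = -1.273×10^7 V/s.
I_d = C dV/dt with C = ε₀A/d = (8.85×10^-12)(0.01897)/(1.97×10^-3) = 8.522×10^-11 F, so I_d = (8.522×10^-11)(-1.273×10^7) = -1.08×10^-3 A.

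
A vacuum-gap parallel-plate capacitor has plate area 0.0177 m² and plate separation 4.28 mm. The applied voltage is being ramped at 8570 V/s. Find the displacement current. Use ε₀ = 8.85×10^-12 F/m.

The displacement current equals the charging current C dV/dt. With C = ε₀A/d = (8.85×10^-12)(0.0177)/(4.28×10^-3) = 3.660×10^-11 F, I_d = (3.660×10^-11)(8570) = 3.14×10^-7 A.

3.14×10^-7 A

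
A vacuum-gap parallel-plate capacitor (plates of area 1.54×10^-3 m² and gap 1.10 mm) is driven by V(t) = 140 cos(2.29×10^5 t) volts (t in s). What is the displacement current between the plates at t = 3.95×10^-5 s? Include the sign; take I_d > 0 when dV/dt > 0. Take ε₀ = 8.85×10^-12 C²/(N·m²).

-1.47×10^-4 A

dV/dt = (140)(2.29×10^5)·−sin(9.0455) = -1.187×10^7 V/s.
I_d = C dV/dt with C = ε₀A/d = (8.85×10^-12)(1.54×10^-3)/(1.10×10^-3) = 1.239×10^-11 F, so I_d = (1.239×10^-11)(-1.187×10^7) = -1.47×10^-4 A.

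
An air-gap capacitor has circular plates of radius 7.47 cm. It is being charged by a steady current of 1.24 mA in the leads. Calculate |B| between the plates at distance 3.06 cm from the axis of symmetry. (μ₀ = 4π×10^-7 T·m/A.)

1.36×10^-9 T

Between the plates the displacement current equals the wire current: I_d = 1.24 mA = 1.24×10^-3 A.
For r < R the Ampère–Maxwell law gives B(2πr) = μ₀ I_d (r²/R²), so B = μ₀ I_d r/(2πR²) = (4π×10^-7)(1.24×10^-3)(0.0306)/(2π·0.0747²) = 1.36×10^-9 T.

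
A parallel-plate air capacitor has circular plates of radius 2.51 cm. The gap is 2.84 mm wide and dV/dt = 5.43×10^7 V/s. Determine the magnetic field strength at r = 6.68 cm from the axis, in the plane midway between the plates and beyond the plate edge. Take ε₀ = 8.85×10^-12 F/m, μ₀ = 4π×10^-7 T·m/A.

With E = V/d, dE/dt = 1.912×10^10 V/(m·s) and πR² = 1.979×10^-3 m², giving I_d = ε₀ πR² dE/dt = 3.349×10^-4 A.
For r ≥ R the full I_d is enclosed: B = μ₀ I_d/(2πr) = (4π×10^-7)(3.349×10^-4)/(2π·0.0668) = 1.00×10^-9 T.

1.00×10^-9 T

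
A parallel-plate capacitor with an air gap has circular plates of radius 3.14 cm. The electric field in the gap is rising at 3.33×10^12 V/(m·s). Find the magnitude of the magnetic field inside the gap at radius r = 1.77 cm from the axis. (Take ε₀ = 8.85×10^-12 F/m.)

3.28×10^-7 T

I_d = ε₀ dΦ_E/dt = ε₀ πR² (dE/dt) = (8.85×10^-12)(3.097×10^-3)(3.33×10^12) = 0.09127 A through the full plate area.
For r < R the Ampère–Maxwell law gives B(2πr) = μ₀ I_d (r²/R²), so B = μ₀ I_d r/(2πR²) = (4π×10^-7)(0.09127)(0.0177)/(2π·0.0314²) = 3.28×10^-7 T.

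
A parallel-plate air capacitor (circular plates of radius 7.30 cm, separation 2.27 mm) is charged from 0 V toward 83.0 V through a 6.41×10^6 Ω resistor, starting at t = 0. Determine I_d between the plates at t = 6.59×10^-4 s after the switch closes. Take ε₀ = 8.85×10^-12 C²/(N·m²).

2.68×10^-6 A

C = ε₀A/d = (8.85×10^-12)(0.01674)/(2.27×10^-3) = 6.526×10^-11 F, so τ = RC = 4.183×10^-4 s.
The conduction current is I(t) = (V₀/R) e^(−t/τ), and the displacement current between the plates equals it.
t/τ = 1.575; I_d = (83.0/6.41×10^6) · e^(−1.575) = (1.295×10^-5)(0.2070) = 2.68×10^-6 A.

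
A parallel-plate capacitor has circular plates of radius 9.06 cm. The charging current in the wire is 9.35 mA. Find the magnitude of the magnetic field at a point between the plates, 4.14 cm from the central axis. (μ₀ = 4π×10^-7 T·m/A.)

No conduction current crosses the gap, so I_d there equals the 9.35×10^-3 A in the leads.
∮B·dl = μ₀ I_d,enc with I_d,enc = I_d r²/R² = 1.952×10^-3 A; so B = μ₀ I_d,enc/(2πr) = 9.43×10^-9 T.

9.43×10^-9 T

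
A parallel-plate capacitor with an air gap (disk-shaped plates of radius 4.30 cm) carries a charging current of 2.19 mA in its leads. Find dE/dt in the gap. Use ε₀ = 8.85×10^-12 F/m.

By continuity, I_d in the gap equals the 2.19 mA flowing in the wire.
Inverting I_d = ε₀ A dE/dt gives dE/dt = 2.19×10^-3 / (8.85×10^-12 · 5.809×10^-3) = 4.26×10^10 V/(m·s).

4.26×10^10 V/(m·s)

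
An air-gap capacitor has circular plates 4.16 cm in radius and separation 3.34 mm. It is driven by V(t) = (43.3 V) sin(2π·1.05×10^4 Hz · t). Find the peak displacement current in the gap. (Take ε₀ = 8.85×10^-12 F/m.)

4.12×10^-5 A

C = ε₀A/d = (8.85×10^-12)(5.437×10^-3)/(3.34×10^-3) = 1.441×10^-11 F; ω = 2πf = 6.597×10^4 rad/s.
I_d = C dV/dt, so |I_d|_max = C V₀ ω = (1.441×10^-11)(43.3)(6.597×10^4) = 4.12×10^-5 A.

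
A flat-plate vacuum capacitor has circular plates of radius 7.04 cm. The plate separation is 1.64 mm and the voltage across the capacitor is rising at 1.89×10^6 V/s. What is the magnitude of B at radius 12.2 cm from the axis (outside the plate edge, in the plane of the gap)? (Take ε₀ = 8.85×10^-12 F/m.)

dE/dt = (dV/dt)/d = 1.152×10^9 V/(m·s); I_d = ε₀(πR²)(dE/dt) = (8.85×10^-12)(0.01557)(1.152×10^9) = 1.587×10^-4 A.
For r ≥ R the full I_d is enclosed: B = μ₀ I_d/(2πr) = (4π×10^-7)(1.587×10^-4)/(2π·0.122) = 2.60×10^-10 T.

2.60×10^-10 T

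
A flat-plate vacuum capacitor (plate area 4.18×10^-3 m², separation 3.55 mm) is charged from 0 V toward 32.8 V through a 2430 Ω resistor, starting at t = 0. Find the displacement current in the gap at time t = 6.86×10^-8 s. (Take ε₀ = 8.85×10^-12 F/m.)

8.99×10^-4 A

C = ε₀A/d = (8.85×10^-12)(4.18×10^-3)/(3.55×10^-3) = 1.042×10^-11 F and τ = RC = 2.532×10^-8 s. I_d in the gap equals the RC charging current.
I_d(t) = (V₀/R) e^(−t/τ) = 0.01350 · e^(−2.709) = 8.99×10^-4 A.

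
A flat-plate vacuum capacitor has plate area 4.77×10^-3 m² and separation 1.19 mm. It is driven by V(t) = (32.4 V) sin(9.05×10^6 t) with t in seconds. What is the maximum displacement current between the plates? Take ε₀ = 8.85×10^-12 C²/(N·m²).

The displacement current equals the conduction current C dV/dt, which peaks at C V₀ ω.
With C = ε₀A/d = (8.85×10^-12)(4.77×10^-3)/(1.19×10^-3) = 3.547×10^-11 F and ω = 9.05×10^6 rad/s, I_d,max = (3.547×10^-11)(32.4)(9.05×10^6) = 0.0104 A.

0.0104 A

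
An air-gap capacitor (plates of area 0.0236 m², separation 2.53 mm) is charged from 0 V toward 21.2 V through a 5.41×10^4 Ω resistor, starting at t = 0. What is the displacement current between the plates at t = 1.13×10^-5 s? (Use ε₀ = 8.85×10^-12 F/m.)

3.12×10^-5 A

With C = ε₀A/d = (8.85×10^-12)(0.0236)/(2.53×10^-3) = 8.255×10^-11 F, the time constant is τ = RC = 4.466×10^-6 s, so t/τ = 2.530 and e^(−t/τ) = 0.07966.
I_d = I_cond = (V₀/R) e^(−t/τ) = (3.919×10^-4)(0.07966) = 3.12×10^-5 A.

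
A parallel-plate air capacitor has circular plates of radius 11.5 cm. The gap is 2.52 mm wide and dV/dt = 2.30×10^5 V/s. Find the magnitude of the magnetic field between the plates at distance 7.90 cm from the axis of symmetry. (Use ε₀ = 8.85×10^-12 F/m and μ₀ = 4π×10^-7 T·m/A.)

I_d = C dV/dt with C = ε₀πR²/d = 1.459×10^-10 F, so I_d = (1.459×10^-10)(2.30×10^5) = 3.356×10^-5 A.
An Ampèrian loop of radius r encloses a fraction (r/R)² of I_d. Then B·2πr = μ₀ I_d (r/R)², giving B = μ₀ I_d r/(2πR²) = 4.01×10^-11 T.

4.01×10^-11 T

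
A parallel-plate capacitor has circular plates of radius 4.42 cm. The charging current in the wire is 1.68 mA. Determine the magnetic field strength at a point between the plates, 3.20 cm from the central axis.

5.50×10^-9 T

No conduction current crosses the gap, so I_d there equals the 1.68×10^-3 A in the leads.
∮B·dl = μ₀ I_d,enc with I_d,enc = I_d r²/R² = 8.806×10^-4 A; so B = μ₀ I_d,enc/(2πr) = 5.50×10^-9 T.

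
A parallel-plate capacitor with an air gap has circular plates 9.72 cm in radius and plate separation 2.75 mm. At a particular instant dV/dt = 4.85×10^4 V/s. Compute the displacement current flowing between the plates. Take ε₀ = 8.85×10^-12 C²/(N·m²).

E = V/d so dE/dt = (dV/dt)/d = 1.764×10^7 V/(m·s), and I_d = ε₀ A dE/dt = (8.85×10^-12)(0.02968)(1.764×10^7) = 4.63×10^-6 A.

4.63×10^-6 A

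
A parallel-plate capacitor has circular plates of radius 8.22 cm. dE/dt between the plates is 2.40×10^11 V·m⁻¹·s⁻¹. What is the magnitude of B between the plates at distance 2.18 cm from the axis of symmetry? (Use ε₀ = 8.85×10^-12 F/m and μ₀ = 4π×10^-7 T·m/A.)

I_d = ε₀ dΦ_E/dt = ε₀ πR² (dE/dt) = (8.85×10^-12)(0.02123)(2.40×10^11) = 0.04509 A through the full plate area.
∮B·dl = μ₀ I_d,enc with I_d,enc = I_d r²/R² = 3.171×10^-3 A; so B = μ₀ I_d,enc/(2πr) = 2.91×10^-8 T.

2.91×10^-8 T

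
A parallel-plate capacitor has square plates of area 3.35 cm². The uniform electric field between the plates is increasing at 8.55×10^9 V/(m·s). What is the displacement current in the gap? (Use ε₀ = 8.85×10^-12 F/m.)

2.53×10^-5 A

The displacement current is ε₀ times dΦ_E/dt = ε₀ A dE/dt = (8.85×10^-12)(3.35×10^-4)(8.55×10^9) = 2.53×10^-5 A.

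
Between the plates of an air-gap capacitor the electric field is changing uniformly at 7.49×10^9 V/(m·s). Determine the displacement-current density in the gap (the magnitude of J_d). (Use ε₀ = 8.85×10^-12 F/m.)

0.0663 A/m²

J_d = ε₀ ∂E/∂t, so J_d = 0.0663 A/m².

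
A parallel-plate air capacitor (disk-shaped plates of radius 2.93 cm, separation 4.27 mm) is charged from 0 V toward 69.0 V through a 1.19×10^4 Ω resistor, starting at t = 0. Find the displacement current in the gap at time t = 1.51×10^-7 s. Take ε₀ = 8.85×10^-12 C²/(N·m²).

With C = ε₀A/d = (8.85×10^-12)(2.697×10^-3)/(4.27×10^-3) = 5.590×10^-12 F, the time constant is τ = RC = 6.652×10^-8 s, so t/τ = 2.270 and e^(−t/τ) = 0.1033.
I_d = I_cond = (V₀/R) e^(−t/τ) = (5.798×10^-3)(0.1033) = 5.99×10^-4 A.

5.99×10^-4 A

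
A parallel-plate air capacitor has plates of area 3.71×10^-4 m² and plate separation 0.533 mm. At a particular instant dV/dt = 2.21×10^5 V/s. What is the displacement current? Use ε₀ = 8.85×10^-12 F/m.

1.36×10^-6 A

The field between the plates is E = V/d, so dE/dt = (2.21×10^5)/(5.33×10^-4 m) = 4.146×10^8 V/(m·s).
I_d = ε₀ A (dE/dt) = (8.85×10^-12)(3.71×10^-4)(4.146×10^8) = 1.36×10^-6 A.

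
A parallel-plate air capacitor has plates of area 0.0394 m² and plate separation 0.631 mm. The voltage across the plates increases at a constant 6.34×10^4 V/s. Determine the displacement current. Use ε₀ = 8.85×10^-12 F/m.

3.50×10^-5 A

The displacement current equals the charging current C dV/dt. With C = ε₀A/d = (8.85×10^-12)(0.0394)/(6.31×10^-4) = 5.526×10^-10 F, I_d = (5.526×10^-10)(6.34×10^4) = 3.50×10^-5 A.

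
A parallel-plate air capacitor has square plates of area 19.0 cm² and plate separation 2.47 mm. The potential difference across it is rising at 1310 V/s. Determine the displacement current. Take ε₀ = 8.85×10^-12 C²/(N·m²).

C = ε₀A/d = (8.85×10^-12)(1.90×10^-3)/(2.47×10^-3) = 6.808×10^-12 F.
I_d = C dV/dt = (6.808×10^-12)(1310) = 8.92×10^-9 A.

8.92×10^-9 A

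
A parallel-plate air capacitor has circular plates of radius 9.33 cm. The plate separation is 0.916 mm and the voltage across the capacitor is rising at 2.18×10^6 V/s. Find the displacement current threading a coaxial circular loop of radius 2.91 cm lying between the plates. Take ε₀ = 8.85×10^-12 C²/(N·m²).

5.60×10^-5 A

dE/dt = (dV/dt)/d = 2.380×10^9 V/(m·s); I_d = ε₀(πR²)(dE/dt) = (8.85×10^-12)(0.02735)(2.380×10^9) = 5.761×10^-4 A.
Through an area πr² the displacement current is I_d·(πr²/πR²) = I_d (r/R)² = 5.60×10^-5 A.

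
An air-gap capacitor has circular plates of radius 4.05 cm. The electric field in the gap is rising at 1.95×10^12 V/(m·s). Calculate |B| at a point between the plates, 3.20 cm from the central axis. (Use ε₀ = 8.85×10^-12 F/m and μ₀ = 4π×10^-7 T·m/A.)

I_d = ε₀ dΦ_E/dt = ε₀ πR² (dE/dt) = (8.85×10^-12)(5.153×10^-3)(1.95×10^12) = 0.08893 A through the full plate area.
For r < R the Ampère–Maxwell law gives B(2πr) = μ₀ I_d (r²/R²), so B = μ₀ I_d r/(2πR²) = (4π×10^-7)(0.08893)(0.0320)/(2π·0.0405²) = 3.47×10^-7 T.

3.47×10^-7 T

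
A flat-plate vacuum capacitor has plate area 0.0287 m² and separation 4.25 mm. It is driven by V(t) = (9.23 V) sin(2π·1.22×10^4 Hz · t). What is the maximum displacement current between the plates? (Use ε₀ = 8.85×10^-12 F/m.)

C = ε₀A/d = (8.85×10^-12)(0.0287)/(4.25×10^-3) = 5.976×10^-11 F; ω = 2πf = 7.665×10^4 rad/s.
I_d = C dV/dt, so |I_d|_max = C V₀ ω = (5.976×10^-11)(9.23)(7.665×10^4) = 4.23×10^-5 A.

4.23×10^-5 A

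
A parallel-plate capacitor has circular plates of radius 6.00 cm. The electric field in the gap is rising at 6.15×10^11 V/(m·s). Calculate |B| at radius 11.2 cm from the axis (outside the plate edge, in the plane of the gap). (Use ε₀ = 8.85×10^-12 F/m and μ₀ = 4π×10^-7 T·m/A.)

Total displacement current: I_d = ε₀(πR²)(dE/dt) = (8.85×10^-12)(0.01131)(6.15×10^11) = 0.06156 A.
For r ≥ R the full I_d is enclosed: B = μ₀ I_d/(2πr) = (4π×10^-7)(0.06156)/(2π·0.112) = 1.10×10^-7 T.

1.10×10^-7 T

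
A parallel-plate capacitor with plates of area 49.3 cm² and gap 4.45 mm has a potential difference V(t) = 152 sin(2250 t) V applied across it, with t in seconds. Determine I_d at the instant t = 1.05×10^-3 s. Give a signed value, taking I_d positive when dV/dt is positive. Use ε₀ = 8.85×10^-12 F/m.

dV/dt = (152)(2250)·cos(2.3625) = -2.434×10^5 V/s.
I_d = C dV/dt with C = ε₀A/d = (8.85×10^-12)(4.93×10^-3)/(4.45×10^-3) = 9.805×10^-12 F, so I_d = (9.805×10^-12)(-2.434×10^5) = -2.39×10^-6 A.

-2.39×10^-6 A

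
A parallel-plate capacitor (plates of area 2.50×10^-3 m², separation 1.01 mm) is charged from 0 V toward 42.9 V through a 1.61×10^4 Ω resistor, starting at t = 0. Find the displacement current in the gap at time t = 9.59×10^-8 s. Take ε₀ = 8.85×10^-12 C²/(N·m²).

2.03×10^-3 A

C = ε₀A/d = (8.85×10^-12)(2.50×10^-3)/(1.01×10^-3) = 2.191×10^-11 F and τ = RC = 3.528×10^-7 s. I_d in the gap equals the RC charging current.
I_d(t) = (V₀/R) e^(−t/τ) = 2.665×10^-3 · e^(−0.2718) = 2.03×10^-3 A.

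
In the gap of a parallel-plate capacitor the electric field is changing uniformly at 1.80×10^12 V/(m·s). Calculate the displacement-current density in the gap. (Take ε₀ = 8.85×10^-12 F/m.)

15.9 A/m²

J_d = ε₀ dE/dt = (8.85×10^-12)(1.80×10^12) = 15.9 A/m².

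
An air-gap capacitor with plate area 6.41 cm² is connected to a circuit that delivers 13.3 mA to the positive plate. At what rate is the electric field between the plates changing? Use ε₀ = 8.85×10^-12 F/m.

By continuity, I_d in the gap equals the 13.3 mA flowing in the wire.
Then dE/dt = I_d/(ε₀A) = 2.34×10^12 V/(m·s).

2.34×10^12 V/(m·s)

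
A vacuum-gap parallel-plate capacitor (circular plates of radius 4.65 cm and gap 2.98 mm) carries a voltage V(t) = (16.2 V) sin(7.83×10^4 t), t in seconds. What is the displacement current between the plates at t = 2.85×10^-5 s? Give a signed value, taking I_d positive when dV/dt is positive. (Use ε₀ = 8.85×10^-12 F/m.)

-1.57×10^-5 A

dE/dt = (V₀ω/d)·cos(ωt) with ωt = 2.23155 rad: (16.2)(7.83×10^4)(-0.6137)/(2.98×10^-3) = -2.612×10^8 V/(m·s).
I_d = ε₀ A dE/dt = (8.85×10^-12)(6.793×10^-3)(-2.612×10^8) = -1.57×10^-5 A.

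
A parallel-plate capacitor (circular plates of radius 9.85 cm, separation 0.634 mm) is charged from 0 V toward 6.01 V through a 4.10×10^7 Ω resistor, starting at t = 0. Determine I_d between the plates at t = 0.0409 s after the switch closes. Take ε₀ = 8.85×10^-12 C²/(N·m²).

1.41×10^-8 A

C = ε₀A/d = (8.85×10^-12)(0.03048)/(6.34×10^-4) = 4.255×10^-10 F and τ = RC = 0.01745 s. I_d in the gap equals the RC charging current.
I_d(t) = (V₀/R) e^(−t/τ) = 1.466×10^-7 · e^(−2.344) = 1.41×10^-8 A.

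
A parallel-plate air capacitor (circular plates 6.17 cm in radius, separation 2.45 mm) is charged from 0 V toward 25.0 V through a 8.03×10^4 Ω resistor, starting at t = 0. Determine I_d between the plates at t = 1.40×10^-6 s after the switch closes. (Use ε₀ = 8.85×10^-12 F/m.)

2.08×10^-4 A

With C = ε₀A/d = (8.85×10^-12)(0.01196)/(2.45×10^-3) = 4.320×10^-11 F, the time constant is τ = RC = 3.469×10^-6 s, so t/τ = 0.4036 and e^(−t/τ) = 0.6679.
I_d = I_cond = (V₀/R) e^(−t/τ) = (3.113×10^-4)(0.6679) = 2.08×10^-4 A.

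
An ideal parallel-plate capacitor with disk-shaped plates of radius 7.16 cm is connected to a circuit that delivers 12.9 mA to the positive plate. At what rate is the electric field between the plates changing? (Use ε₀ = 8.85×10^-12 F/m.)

By continuity, I_d in the gap equals the 12.9 mA flowing in the wire.
Since I_d = ε₀ A dE/dt, dE/dt = I_d/(ε₀A) = (0.0129)/((8.85×10^-12)(0.01611)) = 9.05×10^10 V/(m·s).

9.05×10^10 V/(m·s)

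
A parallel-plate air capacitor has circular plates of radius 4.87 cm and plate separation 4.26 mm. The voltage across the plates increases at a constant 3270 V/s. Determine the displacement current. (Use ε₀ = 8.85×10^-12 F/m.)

5.06×10^-8 A

E = V/d so dE/dt = (dV/dt)/d = 7.676×10^5 V/(m·s), and I_d = ε₀ A dE/dt = (8.85×10^-12)(7.451×10^-3)(7.676×10^5) = 5.06×10^-8 A.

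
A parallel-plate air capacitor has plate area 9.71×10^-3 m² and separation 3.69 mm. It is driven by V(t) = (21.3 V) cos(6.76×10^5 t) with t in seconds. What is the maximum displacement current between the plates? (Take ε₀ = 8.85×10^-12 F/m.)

3.35×10^-4 A

The displacement current equals the conduction current C dV/dt, which peaks at C V₀ ω.
With C = ε₀A/d = (8.85×10^-12)(9.71×10^-3)/(3.69×10^-3) = 2.329×10^-11 F and ω = 6.76×10^5 rad/s, I_d,max = (2.329×10^-11)(21.3)(6.76×10^5) = 3.35×10^-4 A.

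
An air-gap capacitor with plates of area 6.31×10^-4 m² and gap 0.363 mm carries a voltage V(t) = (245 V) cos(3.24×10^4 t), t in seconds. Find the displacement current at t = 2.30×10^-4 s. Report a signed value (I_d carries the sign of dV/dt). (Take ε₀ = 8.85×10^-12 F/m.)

-1.12×10^-4 A

dV/dt = (245)(3.24×10^4)·−sin(7.452) = -7.305×10^6 V/s.
I_d = C dV/dt with C = ε₀A/d = (8.85×10^-12)(6.31×10^-4)/(3.63×10^-4) = 1.538×10^-11 F, so I_d = (1.538×10^-11)(-7.305×10^6) = -1.12×10^-4 A.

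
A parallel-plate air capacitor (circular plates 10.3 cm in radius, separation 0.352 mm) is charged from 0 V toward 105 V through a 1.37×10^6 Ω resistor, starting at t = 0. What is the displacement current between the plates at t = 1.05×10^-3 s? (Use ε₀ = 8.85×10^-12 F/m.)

3.07×10^-5 A

C = ε₀A/d = (8.85×10^-12)(0.03333)/(3.52×10^-4) = 8.380×10^-10 F and τ = RC = 1.148×10^-3 s. I_d in the gap equals the RC charging current.
I_d(t) = (V₀/R) e^(−t/τ) = 7.664×10^-5 · e^(−0.9146) = 3.07×10^-5 A.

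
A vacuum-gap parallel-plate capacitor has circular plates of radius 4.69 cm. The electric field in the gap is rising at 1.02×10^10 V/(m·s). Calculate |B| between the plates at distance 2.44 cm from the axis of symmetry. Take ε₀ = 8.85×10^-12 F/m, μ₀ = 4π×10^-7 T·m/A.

Total displacement current: I_d = ε₀(πR²)(dE/dt) = (8.85×10^-12)(6.910×10^-3)(1.02×10^10) = 6.238×10^-4 A.
∮B·dl = μ₀ I_d,enc with I_d,enc = I_d r²/R² = 1.688×10^-4 A; so B = μ₀ I_d,enc/(2πr) = 1.38×10^-9 T.

1.38×10^-9 T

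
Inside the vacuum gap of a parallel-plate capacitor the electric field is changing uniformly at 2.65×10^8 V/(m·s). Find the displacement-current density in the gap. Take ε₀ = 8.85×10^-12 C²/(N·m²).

The displacement-current density is ε₀ ∂E/∂t = (8.85×10^-12)(2.65×10^8) = 2.35×10^-3 A/m².

2.35×10^-3 A/m²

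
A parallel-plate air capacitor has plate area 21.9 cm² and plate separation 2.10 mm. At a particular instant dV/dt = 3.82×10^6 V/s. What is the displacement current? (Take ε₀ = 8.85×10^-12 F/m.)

3.53×10^-5 A

The field between the plates is E = V/d, so dE/dt = (3.82×10^6)/(2.10×10^-3 m) = 1.819×10^9 V/(m·s).
I_d = ε₀ A (dE/dt) = (8.85×10^-12)(2.19×10^-3)(1.819×10^9) = 3.53×10^-5 A.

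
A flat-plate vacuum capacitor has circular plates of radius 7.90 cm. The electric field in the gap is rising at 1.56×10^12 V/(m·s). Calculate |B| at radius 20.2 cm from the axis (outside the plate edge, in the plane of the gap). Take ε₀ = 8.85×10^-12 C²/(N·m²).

I_d = ε₀ dΦ_E/dt = ε₀ πR² (dE/dt) = (8.85×10^-12)(0.01961)(1.56×10^12) = 0.2707 A through the full plate area.
For r ≥ R the full I_d is enclosed: B = μ₀ I_d/(2πr) = (4π×10^-7)(0.2707)/(2π·0.202) = 2.68×10^-7 T.

2.68×10^-7 T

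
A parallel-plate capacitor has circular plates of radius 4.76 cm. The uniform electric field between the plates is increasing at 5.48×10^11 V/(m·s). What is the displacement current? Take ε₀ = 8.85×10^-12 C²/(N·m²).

0.0345 A

With a uniform field, Φ_E = EA, so I_d = ε₀ A dE/dt = 0.0345 A.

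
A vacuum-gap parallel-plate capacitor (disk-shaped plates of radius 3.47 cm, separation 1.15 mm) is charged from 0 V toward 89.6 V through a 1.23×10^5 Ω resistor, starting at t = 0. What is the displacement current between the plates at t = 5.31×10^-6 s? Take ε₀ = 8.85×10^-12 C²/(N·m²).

With C = ε₀A/d = (8.85×10^-12)(3.783×10^-3)/(1.15×10^-3) = 2.911×10^-11 F, the time constant is τ = RC = 3.581×10^-6 s, so t/τ = 1.483 and e^(−t/τ) = 0.2270.
I_d = I_cond = (V₀/R) e^(−t/τ) = (7.285×10^-4)(0.2270) = 1.65×10^-4 A.

1.65×10^-4 A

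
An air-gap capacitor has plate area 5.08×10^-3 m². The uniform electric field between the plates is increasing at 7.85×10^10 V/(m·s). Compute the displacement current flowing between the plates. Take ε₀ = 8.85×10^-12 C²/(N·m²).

I_d = ε₀ A (dE/dt) = (8.85×10^-12)(5.08×10^-3 m²)(7.85×10^10) = 3.53×10^-3 A.

3.53×10^-3 A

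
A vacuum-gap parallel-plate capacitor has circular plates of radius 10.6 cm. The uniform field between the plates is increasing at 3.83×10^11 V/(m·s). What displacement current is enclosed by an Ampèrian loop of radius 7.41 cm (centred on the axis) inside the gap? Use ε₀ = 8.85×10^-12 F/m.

Total displacement current: I_d = ε₀(πR²)(dE/dt) = (8.85×10^-12)(0.03530)(3.83×10^11) = 0.1197 A.
Through an area πr² the displacement current is I_d·(πr²/πR²) = I_d (r/R)² = 0.0585 A.

0.0585 A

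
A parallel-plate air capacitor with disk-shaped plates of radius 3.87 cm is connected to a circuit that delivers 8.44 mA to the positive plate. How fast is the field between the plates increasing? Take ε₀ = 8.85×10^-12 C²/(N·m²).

Charge continuity gives I_d = I = 8.44×10^-3 A between the plates.
Inverting I_d = ε₀ A dE/dt gives dE/dt = 8.44×10^-3 / (8.85×10^-12 · 4.705×10^-3) = 2.03×10^11 V/(m·s).

2.03×10^11 V/(m·s)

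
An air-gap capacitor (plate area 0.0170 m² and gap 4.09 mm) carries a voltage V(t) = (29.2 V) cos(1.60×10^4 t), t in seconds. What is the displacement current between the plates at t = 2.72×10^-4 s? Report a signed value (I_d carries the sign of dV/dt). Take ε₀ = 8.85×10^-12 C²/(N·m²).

dV/dt = (29.2)(1.60×10^4)·−sin(4.352) = 4.372×10^5 V/s.
I_d = C dV/dt with C = ε₀A/d = (8.85×10^-12)(0.0170)/(4.09×10^-3) = 3.678×10^-11 F, so I_d = (3.678×10^-11)(4.372×10^5) = 1.61×10^-5 A.

1.61×10^-5 A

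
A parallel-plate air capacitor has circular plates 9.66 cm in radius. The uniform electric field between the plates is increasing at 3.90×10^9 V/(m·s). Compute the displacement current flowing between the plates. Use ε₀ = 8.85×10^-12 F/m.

1.01×10^-3 A

I_d = ε₀ A (dE/dt) = (8.85×10^-12)(0.02932 m²)(3.90×10^9) = 1.01×10^-3 A.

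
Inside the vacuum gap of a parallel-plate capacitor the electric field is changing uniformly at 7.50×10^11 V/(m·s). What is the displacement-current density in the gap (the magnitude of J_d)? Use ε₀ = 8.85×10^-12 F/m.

6.64 A/m²

The displacement-current density is ε₀ ∂E/∂t = (8.85×10^-12)(7.50×10^11) = 6.64 A/m².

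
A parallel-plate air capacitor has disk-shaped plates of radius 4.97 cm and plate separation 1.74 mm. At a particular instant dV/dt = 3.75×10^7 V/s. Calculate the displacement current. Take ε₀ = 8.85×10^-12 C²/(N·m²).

1.48×10^-3 A

C = ε₀A/d = (8.85×10^-12)(7.760×10^-3)/(1.74×10^-3) = 3.947×10^-11 F.
I_d = C dV/dt = (3.947×10^-11)(3.75×10^7) = 1.48×10^-3 A.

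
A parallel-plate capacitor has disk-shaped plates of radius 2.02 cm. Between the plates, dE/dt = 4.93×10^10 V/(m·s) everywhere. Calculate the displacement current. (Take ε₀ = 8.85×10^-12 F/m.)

With a uniform field, Φ_E = EA, so I_d = ε₀ A dE/dt = 5.59×10^-4 A.

5.59×10^-4 A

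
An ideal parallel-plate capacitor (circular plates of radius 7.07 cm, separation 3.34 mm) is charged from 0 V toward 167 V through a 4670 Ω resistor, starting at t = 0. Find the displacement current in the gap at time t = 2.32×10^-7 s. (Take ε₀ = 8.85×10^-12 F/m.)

With C = ε₀A/d = (8.85×10^-12)(0.01570)/(3.34×10^-3) = 4.160×10^-11 F, the time constant is τ = RC = 1.943×10^-7 s, so t/τ = 1.194 and e^(−t/τ) = 0.3030.
I_d = I_cond = (V₀/R) e^(−t/τ) = (0.03576)(0.3030) = 0.0108 A.

0.0108 A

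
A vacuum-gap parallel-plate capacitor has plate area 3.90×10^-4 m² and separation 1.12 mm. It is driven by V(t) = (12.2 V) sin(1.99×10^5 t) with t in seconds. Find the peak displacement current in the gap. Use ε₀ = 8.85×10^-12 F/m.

7.48×10^-6 A

C = ε₀A/d = (8.85×10^-12)(3.90×10^-4)/(1.12×10^-3) = 3.082×10^-12 F; ω = 1.99×10^5 rad/s.
I_d = C dV/dt, so |I_d|_max = C V₀ ω = (3.082×10^-12)(12.2)(1.99×10^5) = 7.48×10^-6 A.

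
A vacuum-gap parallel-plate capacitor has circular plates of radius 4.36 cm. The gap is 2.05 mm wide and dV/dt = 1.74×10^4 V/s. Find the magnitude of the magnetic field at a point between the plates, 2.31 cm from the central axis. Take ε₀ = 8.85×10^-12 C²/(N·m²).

With E = V/d, dE/dt = 8.488×10^6 V/(m·s) and πR² = 5.972×10^-3 m², giving I_d = ε₀ πR² dE/dt = 4.486×10^-7 A.
For r < R the Ampère–Maxwell law gives B(2πr) = μ₀ I_d (r²/R²), so B = μ₀ I_d r/(2πR²) = (4π×10^-7)(4.486×10^-7)(0.0231)/(2π·0.0436²) = 1.09×10^-12 T.

1.09×10^-12 T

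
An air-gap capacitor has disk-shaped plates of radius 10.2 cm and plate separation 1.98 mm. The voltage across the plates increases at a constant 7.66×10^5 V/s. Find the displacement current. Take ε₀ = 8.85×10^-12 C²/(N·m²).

C = ε₀A/d = (8.85×10^-12)(0.03269)/(1.98×10^-3) = 1.461×10^-10 F.
I_d = C dV/dt = (1.461×10^-10)(7.66×10^5) = 1.12×10^-4 A.

1.12×10^-4 A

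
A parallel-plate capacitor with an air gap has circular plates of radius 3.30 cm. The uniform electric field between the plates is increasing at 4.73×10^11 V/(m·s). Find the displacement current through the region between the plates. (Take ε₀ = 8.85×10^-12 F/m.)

The displacement current is ε₀ times dΦ_E/dt = ε₀ A dE/dt = (8.85×10^-12)(3.421×10^-3)(4.73×10^11) = 0.0143 A.

0.0143 A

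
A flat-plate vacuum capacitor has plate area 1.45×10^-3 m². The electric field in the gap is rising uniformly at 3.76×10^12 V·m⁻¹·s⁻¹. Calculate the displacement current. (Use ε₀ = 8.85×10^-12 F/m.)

I_d = ε₀ A (dE/dt) = (8.85×10^-12)(1.45×10^-3 m²)(3.76×10^12) = 0.0483 A.

0.0483 A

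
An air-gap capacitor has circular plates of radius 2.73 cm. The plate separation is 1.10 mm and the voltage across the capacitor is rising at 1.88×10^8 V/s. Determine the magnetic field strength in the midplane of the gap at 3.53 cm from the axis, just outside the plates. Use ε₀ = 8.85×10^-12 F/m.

I_d = C dV/dt with C = ε₀πR²/d = 1.883×10^-11 F, so I_d = (1.883×10^-11)(1.88×10^8) = 3.540×10^-3 A.
For r ≥ R the full I_d is enclosed: B = μ₀ I_d/(2πr) = (4π×10^-7)(3.540×10^-3)/(2π·0.0353) = 2.01×10^-8 T.

2.01×10^-8 T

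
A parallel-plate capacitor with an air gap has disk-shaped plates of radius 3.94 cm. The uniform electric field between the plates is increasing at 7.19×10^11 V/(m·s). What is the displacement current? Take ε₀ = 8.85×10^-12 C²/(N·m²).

The displacement current is ε₀ times dΦ_E/dt = ε₀ A dE/dt = (8.85×10^-12)(4.877×10^-3)(7.19×10^11) = 0.0310 A.

0.0310 A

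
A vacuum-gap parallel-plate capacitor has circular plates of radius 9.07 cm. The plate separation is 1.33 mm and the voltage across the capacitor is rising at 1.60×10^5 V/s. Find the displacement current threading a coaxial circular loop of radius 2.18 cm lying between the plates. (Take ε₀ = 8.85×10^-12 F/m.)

1.59×10^-6 A

dE/dt = (dV/dt)/d = 1.203×10^8 V/(m·s); I_d = ε₀(πR²)(dE/dt) = (8.85×10^-12)(0.02584)(1.203×10^8) = 2.751×10^-5 A.
Through an area πr² the displacement current is I_d·(πr²/πR²) = I_d (r/R)² = 1.59×10^-6 A.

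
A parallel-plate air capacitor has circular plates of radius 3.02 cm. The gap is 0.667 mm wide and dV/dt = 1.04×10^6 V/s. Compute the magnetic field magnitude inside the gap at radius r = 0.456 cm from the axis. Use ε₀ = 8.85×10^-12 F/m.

I_d = C dV/dt with C = ε₀πR²/d = 3.801×10^-11 F, so I_d = (3.801×10^-11)(1.04×10^6) = 3.953×10^-5 A.
∮B·dl = μ₀ I_d,enc with I_d,enc = I_d r²/R² = 9.012×10^-7 A; so B = μ₀ I_d,enc/(2πr) = 3.95×10^-11 T.

3.95×10^-11 T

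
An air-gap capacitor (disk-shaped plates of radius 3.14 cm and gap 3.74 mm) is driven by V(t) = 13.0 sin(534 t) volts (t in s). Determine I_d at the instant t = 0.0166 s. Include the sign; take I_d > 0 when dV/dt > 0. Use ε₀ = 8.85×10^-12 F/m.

-4.31×10^-8 A

C = ε₀A/d = (8.85×10^-12)(3.097×10^-3)/(3.74×10^-3) = 7.328×10^-12 F. dV/dt = V₀ω·cos(ωt); at ωt = 8.8644 rad this factor is -0.8471.
I_d = C dV/dt = (7.328×10^-12)(13.0)(534)(-0.8471) = -4.31×10^-8 A.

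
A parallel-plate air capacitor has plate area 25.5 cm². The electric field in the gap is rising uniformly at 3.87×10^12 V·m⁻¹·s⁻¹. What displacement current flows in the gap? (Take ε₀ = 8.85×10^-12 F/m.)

The displacement current is ε₀ times dΦ_E/dt = ε₀ A dE/dt = (8.85×10^-12)(2.55×10^-3)(3.87×10^12) = 0.0873 A.

0.0873 A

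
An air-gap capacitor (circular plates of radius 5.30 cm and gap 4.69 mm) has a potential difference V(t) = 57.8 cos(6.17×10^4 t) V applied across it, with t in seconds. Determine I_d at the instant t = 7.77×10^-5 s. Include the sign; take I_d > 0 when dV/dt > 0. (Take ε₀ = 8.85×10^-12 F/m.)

dV/dt = (57.8)(6.17×10^4)·−sin(4.79409) = 3.554×10^6 V/s.
I_d = C dV/dt with C = ε₀A/d = (8.85×10^-12)(8.825×10^-3)/(4.69×10^-3) = 1.665×10^-11 F, so I_d = (1.665×10^-11)(3.554×10^6) = 5.92×10^-5 A.

5.92×10^-5 A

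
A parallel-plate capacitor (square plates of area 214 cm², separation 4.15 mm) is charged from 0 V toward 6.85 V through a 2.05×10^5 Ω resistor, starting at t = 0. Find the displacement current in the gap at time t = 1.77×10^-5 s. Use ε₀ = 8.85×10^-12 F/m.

C = ε₀A/d = (8.85×10^-12)(0.0214)/(4.15×10^-3) = 4.564×10^-11 F and τ = RC = 9.356×10^-6 s. I_d in the gap equals the RC charging current.
I_d(t) = (V₀/R) e^(−t/τ) = 3.341×10^-5 · e^(−1.892) = 5.04×10^-6 A.

5.04×10^-6 A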